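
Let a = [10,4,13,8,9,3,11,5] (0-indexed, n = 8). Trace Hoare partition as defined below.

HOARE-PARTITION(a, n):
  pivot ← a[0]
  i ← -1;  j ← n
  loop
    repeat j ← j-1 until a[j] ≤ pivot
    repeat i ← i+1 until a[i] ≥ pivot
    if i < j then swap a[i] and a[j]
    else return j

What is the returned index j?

pivot = a[0] = 10; i = -1, j = 8
j→7 (a[7]=5≤10), i→0 (a[0]=10≥10); i<j, swap → [5,4,13,8,9,3,11,10]
j→5 (a[5]=3≤10), i→2 (a[2]=13≥10); i<j, swap → [5,4,3,8,9,13,11,10]
j→4, i→5; i≥j, return j=4. a = [5,4,3,8,9,13,11,10]

4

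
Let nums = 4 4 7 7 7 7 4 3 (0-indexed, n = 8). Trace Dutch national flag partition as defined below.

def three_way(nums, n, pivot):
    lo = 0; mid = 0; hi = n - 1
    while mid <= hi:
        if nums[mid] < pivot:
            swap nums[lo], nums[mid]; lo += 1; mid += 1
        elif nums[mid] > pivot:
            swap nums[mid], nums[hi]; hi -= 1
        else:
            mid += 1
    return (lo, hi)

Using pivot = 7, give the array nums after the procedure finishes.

4 4 4 3 7 7 7 7

pivot = 7; lo=0, mid=0, hi=7
nums[mid]=4<7: swap nums[0],nums[0]; lo=1,mid=1 → 4 4 7 7 7 7 4 3
nums[mid]=4<7: swap nums[1],nums[1]; lo=2,mid=2 → 4 4 7 7 7 7 4 3
nums[mid]=7=7: mid=3
nums[mid]=7=7: mid=4
nums[mid]=7=7: mid=5
nums[mid]=7=7: mid=6
nums[mid]=4<7: swap nums[2],nums[6]; lo=3,mid=7 → 4 4 4 7 7 7 7 3
nums[mid]=3<7: swap nums[3],nums[7]; lo=4,mid=8 → 4 4 4 3 7 7 7 7
end: lo=4, hi=7; nums = 4 4 4 3 7 7 7 7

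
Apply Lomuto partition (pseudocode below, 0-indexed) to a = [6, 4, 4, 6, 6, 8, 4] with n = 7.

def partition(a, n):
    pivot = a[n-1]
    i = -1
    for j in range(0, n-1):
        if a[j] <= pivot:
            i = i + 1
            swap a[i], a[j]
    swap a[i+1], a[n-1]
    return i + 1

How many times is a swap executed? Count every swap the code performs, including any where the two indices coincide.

3

pivot = a[6] = 4; i = -1
j=0: a[0]=6 > 4 → no swap
j=1: a[1]=4 ≤ 4 → i=0, swap a[0],a[1] → [4, 6, 4, 6, 6, 8, 4]
j=2: a[2]=4 ≤ 4 → i=1, swap a[1],a[2] → [4, 4, 6, 6, 6, 8, 4]
j=3: a[3]=6 > 4 → no swap
j=4: a[4]=6 > 4 → no swap
j=5: a[5]=8 > 4 → no swap
final swap a[2],a[6] → [4, 4, 4, 6, 6, 8, 6]; return 2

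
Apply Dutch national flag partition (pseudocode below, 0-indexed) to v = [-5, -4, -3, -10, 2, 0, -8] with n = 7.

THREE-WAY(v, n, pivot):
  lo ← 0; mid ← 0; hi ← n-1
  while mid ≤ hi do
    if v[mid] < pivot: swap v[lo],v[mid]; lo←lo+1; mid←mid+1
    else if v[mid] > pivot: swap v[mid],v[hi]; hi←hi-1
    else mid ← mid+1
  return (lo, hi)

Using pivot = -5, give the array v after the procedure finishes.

lo=0 mid=0 hi=6
-5=-5: mid=1
-4>-5: swap(1,6), hi=5 ⇒ [-5, -8, -3, -10, 2, 0, -4]
-8<-5: swap(0,1), lo=1 mid=2 ⇒ [-8, -5, -3, -10, 2, 0, -4]
-3>-5: swap(2,5), hi=4 ⇒ [-8, -5, 0, -10, 2, -3, -4]
0>-5: swap(2,4), hi=3 ⇒ [-8, -5, 2, -10, 0, -3, -4]
2>-5: swap(2,3), hi=2 ⇒ [-8, -5, -10, 2, 0, -3, -4]
-10<-5: swap(1,2), lo=2 mid=3 ⇒ [-8, -10, -5, 2, 0, -3, -4]
done. lo=2 hi=2; v=[-8, -10, -5, 2, 0, -3, -4]

[-8, -10, -5, 2, 0, -3, -4]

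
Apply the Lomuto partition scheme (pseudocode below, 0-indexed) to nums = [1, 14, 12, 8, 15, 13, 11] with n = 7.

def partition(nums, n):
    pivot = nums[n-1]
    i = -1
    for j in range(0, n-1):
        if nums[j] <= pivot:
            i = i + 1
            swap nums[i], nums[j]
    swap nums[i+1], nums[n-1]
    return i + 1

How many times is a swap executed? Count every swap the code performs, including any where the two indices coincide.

3

pivot = nums[6] = 11; i = -1
j=0: nums[0]=1 ≤ 11 → i=0, swap nums[0],nums[0] (no change) → [1, 14, 12, 8, 15, 13, 11]
j=1: nums[1]=14 > 11 → no swap
j=2: nums[2]=12 > 11 → no swap
j=3: nums[3]=8 ≤ 11 → i=1, swap nums[1],nums[3] → [1, 8, 12, 14, 15, 13, 11]
j=4: nums[4]=15 > 11 → no swap
j=5: nums[5]=13 > 11 → no swap
final swap nums[2],nums[6] → [1, 8, 11, 14, 15, 13, 12]; return 2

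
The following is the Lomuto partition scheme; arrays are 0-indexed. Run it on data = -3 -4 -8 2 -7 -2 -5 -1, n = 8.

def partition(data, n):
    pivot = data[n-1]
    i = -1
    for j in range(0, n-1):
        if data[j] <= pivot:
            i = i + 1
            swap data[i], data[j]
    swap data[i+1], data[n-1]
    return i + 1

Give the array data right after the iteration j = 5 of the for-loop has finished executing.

pivot=-1, i=-1
j=0: -3≤-1, i=0, swap(0,0) ⇒ -3 -4 -8 2 -7 -2 -5 -1
j=1: -4≤-1, i=1, swap(1,1) ⇒ -3 -4 -8 2 -7 -2 -5 -1
j=2: -8≤-1, i=2, swap(2,2) ⇒ -3 -4 -8 2 -7 -2 -5 -1
j=3: 2>-1, skip
j=4: -7≤-1, i=3, swap(3,4) ⇒ -3 -4 -8 -7 2 -2 -5 -1
j=5: -2≤-1, i=4, swap(4,5) ⇒ -3 -4 -8 -7 -2 2 -5 -1
(after j=5) data = -3 -4 -8 -7 -2 2 -5 -1

-3 -4 -8 -7 -2 2 -5 -1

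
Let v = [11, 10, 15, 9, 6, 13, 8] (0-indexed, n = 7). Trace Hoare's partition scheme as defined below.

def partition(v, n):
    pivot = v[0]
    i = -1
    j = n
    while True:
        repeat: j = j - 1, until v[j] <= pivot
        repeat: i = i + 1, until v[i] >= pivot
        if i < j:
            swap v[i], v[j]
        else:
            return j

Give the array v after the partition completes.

pivot=11
j stops at 6 (8), i stops at 0 (11); swap ⇒ [8, 10, 15, 9, 6, 13, 11]
j stops at 4 (6), i stops at 2 (15); swap ⇒ [8, 10, 6, 9, 15, 13, 11]
j stops at 3, i stops at 4; i≥j ⇒ return 3. v=[8, 10, 6, 9, 15, 13, 11]

[8, 10, 6, 9, 15, 13, 11]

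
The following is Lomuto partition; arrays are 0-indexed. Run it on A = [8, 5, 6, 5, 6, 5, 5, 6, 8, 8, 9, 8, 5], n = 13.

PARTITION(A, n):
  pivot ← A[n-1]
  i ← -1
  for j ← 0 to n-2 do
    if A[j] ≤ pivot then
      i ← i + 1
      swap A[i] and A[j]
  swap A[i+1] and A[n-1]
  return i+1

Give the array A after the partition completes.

[5, 5, 5, 5, 5, 6, 8, 6, 8, 8, 9, 8, 6]

pivot = A[12] = 5; i = -1
j=0: A[0]=8 > 5 → no swap
j=1: A[1]=5 ≤ 5 → i=0, swap A[0],A[1] → [5, 8, 6, 5, 6, 5, 5, 6, 8, 8, 9, 8, 5]
j=2: A[2]=6 > 5 → no swap
j=3: A[3]=5 ≤ 5 → i=1, swap A[1],A[3] → [5, 5, 6, 8, 6, 5, 5, 6, 8, 8, 9, 8, 5]
j=4: A[4]=6 > 5 → no swap
j=5: A[5]=5 ≤ 5 → i=2, swap A[2],A[5] → [5, 5, 5, 8, 6, 6, 5, 6, 8, 8, 9, 8, 5]
j=6: A[6]=5 ≤ 5 → i=3, swap A[3],A[6] → [5, 5, 5, 5, 6, 6, 8, 6, 8, 8, 9, 8, 5]
j=7: A[7]=6 > 5 → no swap
j=8: A[8]=8 > 5 → no swap
j=9: A[9]=8 > 5 → no swap
j=10: A[10]=9 > 5 → no swap
j=11: A[11]=8 > 5 → no swap
final swap A[4],A[12] → [5, 5, 5, 5, 5, 6, 8, 6, 8, 8, 9, 8, 6]; return 4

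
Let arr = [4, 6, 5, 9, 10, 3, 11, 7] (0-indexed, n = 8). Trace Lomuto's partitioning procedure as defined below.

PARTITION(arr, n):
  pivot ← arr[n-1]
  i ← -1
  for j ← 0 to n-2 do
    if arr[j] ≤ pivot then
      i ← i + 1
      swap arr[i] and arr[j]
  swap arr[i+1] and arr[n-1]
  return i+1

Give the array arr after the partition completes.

[4, 6, 5, 3, 7, 9, 11, 10]

pivot=7, i=-1
j=0: 4≤7, i=0, swap(0,0) ⇒ [4, 6, 5, 9, 10, 3, 11, 7]
j=1: 6≤7, i=1, swap(1,1) ⇒ [4, 6, 5, 9, 10, 3, 11, 7]
j=2: 5≤7, i=2, swap(2,2) ⇒ [4, 6, 5, 9, 10, 3, 11, 7]
j=3: 9>7, skip
j=4: 10>7, skip
j=5: 3≤7, i=3, swap(3,5) ⇒ [4, 6, 5, 3, 10, 9, 11, 7]
j=6: 11>7, skip
swap(4,7) ⇒ [4, 6, 5, 3, 7, 9, 11, 10]; return 4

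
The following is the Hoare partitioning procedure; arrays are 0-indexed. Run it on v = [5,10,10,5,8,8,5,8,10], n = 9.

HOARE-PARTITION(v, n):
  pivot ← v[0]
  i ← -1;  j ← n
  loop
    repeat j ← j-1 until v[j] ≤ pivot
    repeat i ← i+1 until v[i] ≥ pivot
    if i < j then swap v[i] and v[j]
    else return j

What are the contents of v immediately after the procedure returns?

[5,5,10,10,8,8,5,8,10]

pivot=5
j stops at 6 (5), i stops at 0 (5); swap ⇒ [5,10,10,5,8,8,5,8,10]
j stops at 3 (5), i stops at 1 (10); swap ⇒ [5,5,10,10,8,8,5,8,10]
j stops at 1, i stops at 2; i≥j ⇒ return 1. v=[5,5,10,10,8,8,5,8,10]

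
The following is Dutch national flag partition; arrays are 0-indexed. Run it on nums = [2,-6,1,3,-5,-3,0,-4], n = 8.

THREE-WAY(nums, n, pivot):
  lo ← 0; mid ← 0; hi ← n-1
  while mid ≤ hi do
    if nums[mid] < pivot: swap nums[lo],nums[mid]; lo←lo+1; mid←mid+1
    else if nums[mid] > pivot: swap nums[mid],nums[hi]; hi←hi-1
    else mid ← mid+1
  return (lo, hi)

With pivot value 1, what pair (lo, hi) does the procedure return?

(5, 5)

pivot = 1; lo=0, mid=0, hi=7
nums[mid]=2>1: swap nums[0],nums[7]; hi=6 → [-4,-6,1,3,-5,-3,0,2]
nums[mid]=-4<1: swap nums[0],nums[0]; lo=1,mid=1 → [-4,-6,1,3,-5,-3,0,2]
nums[mid]=-6<1: swap nums[1],nums[1]; lo=2,mid=2 → [-4,-6,1,3,-5,-3,0,2]
nums[mid]=1=1: mid=3
nums[mid]=3>1: swap nums[3],nums[6]; hi=5 → [-4,-6,1,0,-5,-3,3,2]
nums[mid]=0<1: swap nums[2],nums[3]; lo=3,mid=4 → [-4,-6,0,1,-5,-3,3,2]
nums[mid]=-5<1: swap nums[3],nums[4]; lo=4,mid=5 → [-4,-6,0,-5,1,-3,3,2]
nums[mid]=-3<1: swap nums[4],nums[5]; lo=5,mid=6 → [-4,-6,0,-5,-3,1,3,2]
end: lo=5, hi=5; nums = [-4,-6,0,-5,-3,1,3,2]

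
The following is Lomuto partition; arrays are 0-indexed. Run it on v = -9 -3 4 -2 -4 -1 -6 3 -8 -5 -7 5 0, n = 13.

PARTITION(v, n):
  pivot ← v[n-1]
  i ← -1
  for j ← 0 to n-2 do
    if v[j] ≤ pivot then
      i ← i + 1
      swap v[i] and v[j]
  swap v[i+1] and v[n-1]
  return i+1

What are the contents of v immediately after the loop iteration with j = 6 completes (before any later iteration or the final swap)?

pivot = v[12] = 0; i = -1
j=0: v[0]=-9 ≤ 0 → i=0, swap v[0],v[0] (no change) → -9 -3 4 -2 -4 -1 -6 3 -8 -5 -7 5 0
j=1: v[1]=-3 ≤ 0 → i=1, swap v[1],v[1] (no change) → -9 -3 4 -2 -4 -1 -6 3 -8 -5 -7 5 0
j=2: v[2]=4 > 0 → no swap
j=3: v[3]=-2 ≤ 0 → i=2, swap v[2],v[3] → -9 -3 -2 4 -4 -1 -6 3 -8 -5 -7 5 0
j=4: v[4]=-4 ≤ 0 → i=3, swap v[3],v[4] → -9 -3 -2 -4 4 -1 -6 3 -8 -5 -7 5 0
j=5: v[5]=-1 ≤ 0 → i=4, swap v[4],v[5] → -9 -3 -2 -4 -1 4 -6 3 -8 -5 -7 5 0
j=6: v[6]=-6 ≤ 0 → i=5, swap v[5],v[6] → -9 -3 -2 -4 -1 -6 4 3 -8 -5 -7 5 0
(after j=6) v = -9 -3 -2 -4 -1 -6 4 3 -8 -5 -7 5 0

-9 -3 -2 -4 -1 -6 4 3 -8 -5 -7 5 0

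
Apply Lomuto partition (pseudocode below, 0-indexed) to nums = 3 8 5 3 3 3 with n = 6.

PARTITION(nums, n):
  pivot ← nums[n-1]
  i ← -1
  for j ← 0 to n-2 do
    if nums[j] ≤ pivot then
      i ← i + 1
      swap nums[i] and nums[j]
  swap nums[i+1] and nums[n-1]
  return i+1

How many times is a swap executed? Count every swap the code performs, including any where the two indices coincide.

pivot=3, i=-1
j=0: 3≤3, i=0, swap(0,0) ⇒ 3 8 5 3 3 3
j=1: 8>3, skip
j=2: 5>3, skip
j=3: 3≤3, i=1, swap(1,3) ⇒ 3 3 5 8 3 3
j=4: 3≤3, i=2, swap(2,4) ⇒ 3 3 3 8 5 3
swap(3,5) ⇒ 3 3 3 3 5 8; return 3

4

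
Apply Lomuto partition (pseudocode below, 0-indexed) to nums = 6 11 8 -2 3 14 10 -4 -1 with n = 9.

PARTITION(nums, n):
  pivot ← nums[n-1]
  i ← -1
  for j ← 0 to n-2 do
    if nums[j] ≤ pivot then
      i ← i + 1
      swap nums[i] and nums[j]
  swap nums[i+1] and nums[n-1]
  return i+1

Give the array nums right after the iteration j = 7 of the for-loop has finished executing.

pivot=-1, i=-1
j=0: 6>-1, skip
j=1: 11>-1, skip
j=2: 8>-1, skip
j=3: -2≤-1, i=0, swap(0,3) ⇒ -2 11 8 6 3 14 10 -4 -1
j=4: 3>-1, skip
j=5: 14>-1, skip
j=6: 10>-1, skip
j=7: -4≤-1, i=1, swap(1,7) ⇒ -2 -4 8 6 3 14 10 11 -1
(after j=7) nums = -2 -4 8 6 3 14 10 11 -1

-2 -4 8 6 3 14 10 11 -1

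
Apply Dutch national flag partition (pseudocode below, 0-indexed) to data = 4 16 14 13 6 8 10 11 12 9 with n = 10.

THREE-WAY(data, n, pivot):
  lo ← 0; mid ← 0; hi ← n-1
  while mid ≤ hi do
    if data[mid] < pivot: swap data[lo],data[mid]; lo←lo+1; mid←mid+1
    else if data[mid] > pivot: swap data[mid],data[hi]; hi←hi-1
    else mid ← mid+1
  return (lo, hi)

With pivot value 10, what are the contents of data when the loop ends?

4 9 8 6 10 13 11 12 14 16

pivot = 10; lo=0, mid=0, hi=9
data[mid]=4<10: swap data[0],data[0]; lo=1,mid=1 → 4 16 14 13 6 8 10 11 12 9
data[mid]=16>10: swap data[1],data[9]; hi=8 → 4 9 14 13 6 8 10 11 12 16
data[mid]=9<10: swap data[1],data[1]; lo=2,mid=2 → 4 9 14 13 6 8 10 11 12 16
data[mid]=14>10: swap data[2],data[8]; hi=7 → 4 9 12 13 6 8 10 11 14 16
data[mid]=12>10: swap data[2],data[7]; hi=6 → 4 9 11 13 6 8 10 12 14 16
data[mid]=11>10: swap data[2],data[6]; hi=5 → 4 9 10 13 6 8 11 12 14 16
data[mid]=10=10: mid=3
data[mid]=13>10: swap data[3],data[5]; hi=4 → 4 9 10 8 6 13 11 12 14 16
data[mid]=8<10: swap data[2],data[3]; lo=3,mid=4 → 4 9 8 10 6 13 11 12 14 16
data[mid]=6<10: swap data[3],data[4]; lo=4,mid=5 → 4 9 8 6 10 13 11 12 14 16
end: lo=4, hi=4; data = 4 9 8 6 10 13 11 12 14 16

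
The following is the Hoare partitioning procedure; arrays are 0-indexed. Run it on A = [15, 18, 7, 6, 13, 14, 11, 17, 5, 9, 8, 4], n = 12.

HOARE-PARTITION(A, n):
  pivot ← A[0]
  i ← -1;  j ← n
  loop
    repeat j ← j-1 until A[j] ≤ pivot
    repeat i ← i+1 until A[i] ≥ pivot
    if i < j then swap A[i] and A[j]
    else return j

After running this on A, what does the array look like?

pivot = A[0] = 15; i = -1, j = 12
j→11 (A[11]=4≤15), i→0 (A[0]=15≥15); i<j, swap → [4, 18, 7, 6, 13, 14, 11, 17, 5, 9, 8, 15]
j→10 (A[10]=8≤15), i→1 (A[1]=18≥15); i<j, swap → [4, 8, 7, 6, 13, 14, 11, 17, 5, 9, 18, 15]
j→9 (A[9]=9≤15), i→7 (A[7]=17≥15); i<j, swap → [4, 8, 7, 6, 13, 14, 11, 9, 5, 17, 18, 15]
j→8, i→9; i≥j, return j=8. A = [4, 8, 7, 6, 13, 14, 11, 9, 5, 17, 18, 15]

[4, 8, 7, 6, 13, 14, 11, 9, 5, 17, 18, 15]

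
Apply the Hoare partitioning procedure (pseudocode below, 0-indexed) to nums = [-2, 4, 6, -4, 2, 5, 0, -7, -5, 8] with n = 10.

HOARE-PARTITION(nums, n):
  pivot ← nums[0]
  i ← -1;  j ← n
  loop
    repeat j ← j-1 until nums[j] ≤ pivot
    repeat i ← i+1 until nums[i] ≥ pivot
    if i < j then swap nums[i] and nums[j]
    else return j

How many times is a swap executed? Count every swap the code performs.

3

pivot = nums[0] = -2; i = -1, j = 10
j→8 (nums[8]=-5≤-2), i→0 (nums[0]=-2≥-2); i<j, swap → [-5, 4, 6, -4, 2, 5, 0, -7, -2, 8]
j→7 (nums[7]=-7≤-2), i→1 (nums[1]=4≥-2); i<j, swap → [-5, -7, 6, -4, 2, 5, 0, 4, -2, 8]
j→3 (nums[3]=-4≤-2), i→2 (nums[2]=6≥-2); i<j, swap → [-5, -7, -4, 6, 2, 5, 0, 4, -2, 8]
j→2, i→3; i≥j, return j=2. nums = [-5, -7, -4, 6, 2, 5, 0, 4, -2, 8]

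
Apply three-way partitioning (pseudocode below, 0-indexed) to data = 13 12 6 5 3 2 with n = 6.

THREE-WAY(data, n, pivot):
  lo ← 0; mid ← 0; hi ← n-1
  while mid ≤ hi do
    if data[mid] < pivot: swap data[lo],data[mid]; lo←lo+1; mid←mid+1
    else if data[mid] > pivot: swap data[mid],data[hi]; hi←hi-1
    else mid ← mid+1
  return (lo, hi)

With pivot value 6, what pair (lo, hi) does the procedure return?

lo=0 mid=0 hi=5
13>6: swap(0,5), hi=4 ⇒ 2 12 6 5 3 13
2<6: swap(0,0), lo=1 mid=1 ⇒ 2 12 6 5 3 13
12>6: swap(1,4), hi=3 ⇒ 2 3 6 5 12 13
3<6: swap(1,1), lo=2 mid=2 ⇒ 2 3 6 5 12 13
6=6: mid=3
5<6: swap(2,3), lo=3 mid=4 ⇒ 2 3 5 6 12 13
done. lo=3 hi=3; data=2 3 5 6 12 13

(3, 3)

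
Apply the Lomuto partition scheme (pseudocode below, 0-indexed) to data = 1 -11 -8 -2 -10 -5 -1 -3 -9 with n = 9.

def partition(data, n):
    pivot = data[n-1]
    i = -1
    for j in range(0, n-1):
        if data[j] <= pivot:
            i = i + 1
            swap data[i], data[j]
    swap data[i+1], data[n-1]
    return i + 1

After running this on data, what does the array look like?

-11 -10 -9 -2 1 -5 -1 -3 -8

pivot=-9, i=-1
j=0: 1>-9, skip
j=1: -11≤-9, i=0, swap(0,1) ⇒ -11 1 -8 -2 -10 -5 -1 -3 -9
j=2: -8>-9, skip
j=3: -2>-9, skip
j=4: -10≤-9, i=1, swap(1,4) ⇒ -11 -10 -8 -2 1 -5 -1 -3 -9
j=5: -5>-9, skip
j=6: -1>-9, skip
j=7: -3>-9, skip
swap(2,8) ⇒ -11 -10 -9 -2 1 -5 -1 -3 -8; return 2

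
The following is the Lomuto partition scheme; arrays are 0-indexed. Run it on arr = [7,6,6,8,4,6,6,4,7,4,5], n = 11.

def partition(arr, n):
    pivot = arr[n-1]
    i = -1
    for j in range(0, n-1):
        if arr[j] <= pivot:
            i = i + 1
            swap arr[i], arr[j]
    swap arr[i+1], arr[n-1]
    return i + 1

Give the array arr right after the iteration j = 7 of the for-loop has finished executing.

pivot=5, i=-1
j=0: 7>5, skip
j=1: 6>5, skip
j=2: 6>5, skip
j=3: 8>5, skip
j=4: 4≤5, i=0, swap(0,4) ⇒ [4,6,6,8,7,6,6,4,7,4,5]
j=5: 6>5, skip
j=6: 6>5, skip
j=7: 4≤5, i=1, swap(1,7) ⇒ [4,4,6,8,7,6,6,6,7,4,5]
(after j=7) arr = [4,4,6,8,7,6,6,6,7,4,5]

[4,4,6,8,7,6,6,6,7,4,5]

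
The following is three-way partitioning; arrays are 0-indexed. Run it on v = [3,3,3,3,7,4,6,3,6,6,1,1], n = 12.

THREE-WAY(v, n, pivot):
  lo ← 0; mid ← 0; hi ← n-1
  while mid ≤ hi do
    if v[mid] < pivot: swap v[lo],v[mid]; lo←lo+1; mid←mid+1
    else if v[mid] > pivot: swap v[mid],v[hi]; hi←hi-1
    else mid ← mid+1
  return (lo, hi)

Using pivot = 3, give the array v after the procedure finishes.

[1,1,3,3,3,3,3,6,6,6,4,7]

pivot = 3; lo=0, mid=0, hi=11
v[mid]=3=3: mid=1
v[mid]=3=3: mid=2
v[mid]=3=3: mid=3
v[mid]=3=3: mid=4
v[mid]=7>3: swap v[4],v[11]; hi=10 → [3,3,3,3,1,4,6,3,6,6,1,7]
v[mid]=1<3: swap v[0],v[4]; lo=1,mid=5 → [1,3,3,3,3,4,6,3,6,6,1,7]
v[mid]=4>3: swap v[5],v[10]; hi=9 → [1,3,3,3,3,1,6,3,6,6,4,7]
v[mid]=1<3: swap v[1],v[5]; lo=2,mid=6 → [1,1,3,3,3,3,6,3,6,6,4,7]
v[mid]=6>3: swap v[6],v[9]; hi=8 → [1,1,3,3,3,3,6,3,6,6,4,7]
v[mid]=6>3: swap v[6],v[8]; hi=7 → [1,1,3,3,3,3,6,3,6,6,4,7]
v[mid]=6>3: swap v[6],v[7]; hi=6 → [1,1,3,3,3,3,3,6,6,6,4,7]
v[mid]=3=3: mid=7
end: lo=2, hi=6; v = [1,1,3,3,3,3,3,6,6,6,4,7]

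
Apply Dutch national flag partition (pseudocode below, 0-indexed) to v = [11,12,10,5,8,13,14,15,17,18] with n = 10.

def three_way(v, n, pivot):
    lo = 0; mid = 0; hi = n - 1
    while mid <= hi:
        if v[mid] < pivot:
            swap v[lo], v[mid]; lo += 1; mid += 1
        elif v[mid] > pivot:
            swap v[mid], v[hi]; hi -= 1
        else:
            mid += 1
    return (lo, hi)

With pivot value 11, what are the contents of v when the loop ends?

lo=0 mid=0 hi=9
11=11: mid=1
12>11: swap(1,9), hi=8 ⇒ [11,18,10,5,8,13,14,15,17,12]
18>11: swap(1,8), hi=7 ⇒ [11,17,10,5,8,13,14,15,18,12]
17>11: swap(1,7), hi=6 ⇒ [11,15,10,5,8,13,14,17,18,12]
15>11: swap(1,6), hi=5 ⇒ [11,14,10,5,8,13,15,17,18,12]
14>11: swap(1,5), hi=4 ⇒ [11,13,10,5,8,14,15,17,18,12]
13>11: swap(1,4), hi=3 ⇒ [11,8,10,5,13,14,15,17,18,12]
8<11: swap(0,1), lo=1 mid=2 ⇒ [8,11,10,5,13,14,15,17,18,12]
10<11: swap(1,2), lo=2 mid=3 ⇒ [8,10,11,5,13,14,15,17,18,12]
5<11: swap(2,3), lo=3 mid=4 ⇒ [8,10,5,11,13,14,15,17,18,12]
done. lo=3 hi=3; v=[8,10,5,11,13,14,15,17,18,12]

[8,10,5,11,13,14,15,17,18,12]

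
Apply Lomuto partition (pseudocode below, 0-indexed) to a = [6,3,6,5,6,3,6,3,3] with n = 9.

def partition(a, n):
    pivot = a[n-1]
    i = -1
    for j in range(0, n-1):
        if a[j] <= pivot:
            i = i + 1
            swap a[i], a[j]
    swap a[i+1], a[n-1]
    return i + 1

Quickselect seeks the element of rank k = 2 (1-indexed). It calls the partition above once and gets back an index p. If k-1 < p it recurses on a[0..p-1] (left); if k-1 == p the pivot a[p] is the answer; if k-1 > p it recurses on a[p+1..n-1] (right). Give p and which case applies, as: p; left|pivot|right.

pivot = a[8] = 3; i = -1
j=0: a[0]=6 > 3 → no swap
j=1: a[1]=3 ≤ 3 → i=0, swap a[0],a[1] → [3,6,6,5,6,3,6,3,3]
j=2: a[2]=6 > 3 → no swap
j=3: a[3]=5 > 3 → no swap
j=4: a[4]=6 > 3 → no swap
j=5: a[5]=3 ≤ 3 → i=1, swap a[1],a[5] → [3,3,6,5,6,6,6,3,3]
j=6: a[6]=6 > 3 → no swap
j=7: a[7]=3 ≤ 3 → i=2, swap a[2],a[7] → [3,3,3,5,6,6,6,6,3]
final swap a[3],a[8] → [3,3,3,3,6,6,6,6,5]; return 3
p = 3; k-1 = 1 < 3 ⇒ left

3; left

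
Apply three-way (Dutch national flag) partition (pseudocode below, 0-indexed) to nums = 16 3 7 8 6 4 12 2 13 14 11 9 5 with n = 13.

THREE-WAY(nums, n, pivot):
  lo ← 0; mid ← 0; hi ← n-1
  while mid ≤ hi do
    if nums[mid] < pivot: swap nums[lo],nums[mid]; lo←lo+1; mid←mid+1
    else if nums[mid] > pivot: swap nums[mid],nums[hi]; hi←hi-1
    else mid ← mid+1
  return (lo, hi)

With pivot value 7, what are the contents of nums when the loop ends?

lo=0 mid=0 hi=12
16>7: swap(0,12), hi=11 ⇒ 5 3 7 8 6 4 12 2 13 14 11 9 16
5<7: swap(0,0), lo=1 mid=1 ⇒ 5 3 7 8 6 4 12 2 13 14 11 9 16
3<7: swap(1,1), lo=2 mid=2 ⇒ 5 3 7 8 6 4 12 2 13 14 11 9 16
7=7: mid=3
8>7: swap(3,11), hi=10 ⇒ 5 3 7 9 6 4 12 2 13 14 11 8 16
9>7: swap(3,10), hi=9 ⇒ 5 3 7 11 6 4 12 2 13 14 9 8 16
11>7: swap(3,9), hi=8 ⇒ 5 3 7 14 6 4 12 2 13 11 9 8 16
14>7: swap(3,8), hi=7 ⇒ 5 3 7 13 6 4 12 2 14 11 9 8 16
13>7: swap(3,7), hi=6 ⇒ 5 3 7 2 6 4 12 13 14 11 9 8 16
2<7: swap(2,3), lo=3 mid=4 ⇒ 5 3 2 7 6 4 12 13 14 11 9 8 16
6<7: swap(3,4), lo=4 mid=5 ⇒ 5 3 2 6 7 4 12 13 14 11 9 8 16
4<7: swap(4,5), lo=5 mid=6 ⇒ 5 3 2 6 4 7 12 13 14 11 9 8 16
12>7: swap(6,6), hi=5 ⇒ 5 3 2 6 4 7 12 13 14 11 9 8 16
done. lo=5 hi=5; nums=5 3 2 6 4 7 12 13 14 11 9 8 16

5 3 2 6 4 7 12 13 14 11 9 8 16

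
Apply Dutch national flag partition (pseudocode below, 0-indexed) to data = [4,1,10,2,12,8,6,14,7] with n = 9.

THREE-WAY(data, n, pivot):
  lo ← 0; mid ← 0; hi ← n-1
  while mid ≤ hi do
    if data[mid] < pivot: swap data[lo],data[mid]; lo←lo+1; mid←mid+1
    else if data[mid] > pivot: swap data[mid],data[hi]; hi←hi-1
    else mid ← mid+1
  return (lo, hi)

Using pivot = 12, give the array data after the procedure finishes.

[4,1,10,2,8,6,7,12,14]

pivot = 12; lo=0, mid=0, hi=8
data[mid]=4<12: swap data[0],data[0]; lo=1,mid=1 → [4,1,10,2,12,8,6,14,7]
data[mid]=1<12: swap data[1],data[1]; lo=2,mid=2 → [4,1,10,2,12,8,6,14,7]
data[mid]=10<12: swap data[2],data[2]; lo=3,mid=3 → [4,1,10,2,12,8,6,14,7]
data[mid]=2<12: swap data[3],data[3]; lo=4,mid=4 → [4,1,10,2,12,8,6,14,7]
data[mid]=12=12: mid=5
data[mid]=8<12: swap data[4],data[5]; lo=5,mid=6 → [4,1,10,2,8,12,6,14,7]
data[mid]=6<12: swap data[5],data[6]; lo=6,mid=7 → [4,1,10,2,8,6,12,14,7]
data[mid]=14>12: swap data[7],data[8]; hi=7 → [4,1,10,2,8,6,12,7,14]
data[mid]=7<12: swap data[6],data[7]; lo=7,mid=8 → [4,1,10,2,8,6,7,12,14]
end: lo=7, hi=7; data = [4,1,10,2,8,6,7,12,14]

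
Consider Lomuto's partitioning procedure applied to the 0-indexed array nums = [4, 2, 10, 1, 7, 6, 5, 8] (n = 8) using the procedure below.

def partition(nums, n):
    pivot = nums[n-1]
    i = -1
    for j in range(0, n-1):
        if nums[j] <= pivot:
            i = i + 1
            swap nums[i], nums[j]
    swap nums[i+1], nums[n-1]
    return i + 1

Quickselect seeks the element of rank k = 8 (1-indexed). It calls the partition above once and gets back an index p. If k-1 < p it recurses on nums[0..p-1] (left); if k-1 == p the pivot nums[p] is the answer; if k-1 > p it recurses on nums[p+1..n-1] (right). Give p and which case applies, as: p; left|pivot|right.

pivot = nums[7] = 8; i = -1
j=0: nums[0]=4 ≤ 8 → i=0, swap nums[0],nums[0] (no change) → [4, 2, 10, 1, 7, 6, 5, 8]
j=1: nums[1]=2 ≤ 8 → i=1, swap nums[1],nums[1] (no change) → [4, 2, 10, 1, 7, 6, 5, 8]
j=2: nums[2]=10 > 8 → no swap
j=3: nums[3]=1 ≤ 8 → i=2, swap nums[2],nums[3] → [4, 2, 1, 10, 7, 6, 5, 8]
j=4: nums[4]=7 ≤ 8 → i=3, swap nums[3],nums[4] → [4, 2, 1, 7, 10, 6, 5, 8]
j=5: nums[5]=6 ≤ 8 → i=4, swap nums[4],nums[5] → [4, 2, 1, 7, 6, 10, 5, 8]
j=6: nums[6]=5 ≤ 8 → i=5, swap nums[5],nums[6] → [4, 2, 1, 7, 6, 5, 10, 8]
final swap nums[6],nums[7] → [4, 2, 1, 7, 6, 5, 8, 10]; return 6
p = 6; k-1 = 7 > 6 ⇒ right

6; right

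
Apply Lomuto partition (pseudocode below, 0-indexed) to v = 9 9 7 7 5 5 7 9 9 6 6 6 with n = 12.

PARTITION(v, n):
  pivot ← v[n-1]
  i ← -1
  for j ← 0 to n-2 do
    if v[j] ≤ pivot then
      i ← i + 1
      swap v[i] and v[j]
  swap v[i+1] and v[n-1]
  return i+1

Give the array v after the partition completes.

pivot = v[11] = 6; i = -1
j=0: v[0]=9 > 6 → no swap
j=1: v[1]=9 > 6 → no swap
j=2: v[2]=7 > 6 → no swap
j=3: v[3]=7 > 6 → no swap
j=4: v[4]=5 ≤ 6 → i=0, swap v[0],v[4] → 5 9 7 7 9 5 7 9 9 6 6 6
j=5: v[5]=5 ≤ 6 → i=1, swap v[1],v[5] → 5 5 7 7 9 9 7 9 9 6 6 6
j=6: v[6]=7 > 6 → no swap
j=7: v[7]=9 > 6 → no swap
j=8: v[8]=9 > 6 → no swap
j=9: v[9]=6 ≤ 6 → i=2, swap v[2],v[9] → 5 5 6 7 9 9 7 9 9 7 6 6
j=10: v[10]=6 ≤ 6 → i=3, swap v[3],v[10] → 5 5 6 6 9 9 7 9 9 7 7 6
final swap v[4],v[11] → 5 5 6 6 6 9 7 9 9 7 7 9; return 4

5 5 6 6 6 9 7 9 9 7 7 9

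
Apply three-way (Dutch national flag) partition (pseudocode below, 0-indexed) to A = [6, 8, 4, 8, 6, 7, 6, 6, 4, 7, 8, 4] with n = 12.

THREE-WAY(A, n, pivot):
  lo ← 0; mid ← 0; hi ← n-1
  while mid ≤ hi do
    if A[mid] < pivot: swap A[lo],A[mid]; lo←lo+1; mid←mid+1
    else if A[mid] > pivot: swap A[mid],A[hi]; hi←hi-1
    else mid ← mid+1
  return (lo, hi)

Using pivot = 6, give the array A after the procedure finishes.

pivot = 6; lo=0, mid=0, hi=11
A[mid]=6=6: mid=1
A[mid]=8>6: swap A[1],A[11]; hi=10 → [6, 4, 4, 8, 6, 7, 6, 6, 4, 7, 8, 8]
A[mid]=4<6: swap A[0],A[1]; lo=1,mid=2 → [4, 6, 4, 8, 6, 7, 6, 6, 4, 7, 8, 8]
A[mid]=4<6: swap A[1],A[2]; lo=2,mid=3 → [4, 4, 6, 8, 6, 7, 6, 6, 4, 7, 8, 8]
A[mid]=8>6: swap A[3],A[10]; hi=9 → [4, 4, 6, 8, 6, 7, 6, 6, 4, 7, 8, 8]
A[mid]=8>6: swap A[3],A[9]; hi=8 → [4, 4, 6, 7, 6, 7, 6, 6, 4, 8, 8, 8]
A[mid]=7>6: swap A[3],A[8]; hi=7 → [4, 4, 6, 4, 6, 7, 6, 6, 7, 8, 8, 8]
A[mid]=4<6: swap A[2],A[3]; lo=3,mid=4 → [4, 4, 4, 6, 6, 7, 6, 6, 7, 8, 8, 8]
A[mid]=6=6: mid=5
A[mid]=7>6: swap A[5],A[7]; hi=6 → [4, 4, 4, 6, 6, 6, 6, 7, 7, 8, 8, 8]
A[mid]=6=6: mid=6
A[mid]=6=6: mid=7
end: lo=3, hi=6; A = [4, 4, 4, 6, 6, 6, 6, 7, 7, 8, 8, 8]

[4, 4, 4, 6, 6, 6, 6, 7, 7, 8, 8, 8]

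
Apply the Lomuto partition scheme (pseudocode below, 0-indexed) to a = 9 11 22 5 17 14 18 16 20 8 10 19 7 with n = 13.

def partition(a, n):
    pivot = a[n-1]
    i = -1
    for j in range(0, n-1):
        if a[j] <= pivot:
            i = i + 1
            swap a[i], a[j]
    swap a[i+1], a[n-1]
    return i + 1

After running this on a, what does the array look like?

pivot = a[12] = 7; i = -1
j=0: a[0]=9 > 7 → no swap
j=1: a[1]=11 > 7 → no swap
j=2: a[2]=22 > 7 → no swap
j=3: a[3]=5 ≤ 7 → i=0, swap a[0],a[3] → 5 11 22 9 17 14 18 16 20 8 10 19 7
j=4: a[4]=17 > 7 → no swap
j=5: a[5]=14 > 7 → no swap
j=6: a[6]=18 > 7 → no swap
j=7: a[7]=16 > 7 → no swap
j=8: a[8]=20 > 7 → no swap
j=9: a[9]=8 > 7 → no swap
j=10: a[10]=10 > 7 → no swap
j=11: a[11]=19 > 7 → no swap
final swap a[1],a[12] → 5 7 22 9 17 14 18 16 20 8 10 19 11; return 1

5 7 22 9 17 14 18 16 20 8 10 19 11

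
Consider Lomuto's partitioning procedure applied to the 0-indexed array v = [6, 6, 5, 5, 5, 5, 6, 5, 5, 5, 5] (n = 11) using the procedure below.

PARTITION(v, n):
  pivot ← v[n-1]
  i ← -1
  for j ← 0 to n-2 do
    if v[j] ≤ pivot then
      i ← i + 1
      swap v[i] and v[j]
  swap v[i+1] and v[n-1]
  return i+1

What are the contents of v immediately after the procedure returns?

pivot=5, i=-1
j=0: 6>5, skip
j=1: 6>5, skip
j=2: 5≤5, i=0, swap(0,2) ⇒ [5, 6, 6, 5, 5, 5, 6, 5, 5, 5, 5]
j=3: 5≤5, i=1, swap(1,3) ⇒ [5, 5, 6, 6, 5, 5, 6, 5, 5, 5, 5]
j=4: 5≤5, i=2, swap(2,4) ⇒ [5, 5, 5, 6, 6, 5, 6, 5, 5, 5, 5]
j=5: 5≤5, i=3, swap(3,5) ⇒ [5, 5, 5, 5, 6, 6, 6, 5, 5, 5, 5]
j=6: 6>5, skip
j=7: 5≤5, i=4, swap(4,7) ⇒ [5, 5, 5, 5, 5, 6, 6, 6, 5, 5, 5]
j=8: 5≤5, i=5, swap(5,8) ⇒ [5, 5, 5, 5, 5, 5, 6, 6, 6, 5, 5]
j=9: 5≤5, i=6, swap(6,9) ⇒ [5, 5, 5, 5, 5, 5, 5, 6, 6, 6, 5]
swap(7,10) ⇒ [5, 5, 5, 5, 5, 5, 5, 5, 6, 6, 6]; return 7

[5, 5, 5, 5, 5, 5, 5, 5, 6, 6, 6]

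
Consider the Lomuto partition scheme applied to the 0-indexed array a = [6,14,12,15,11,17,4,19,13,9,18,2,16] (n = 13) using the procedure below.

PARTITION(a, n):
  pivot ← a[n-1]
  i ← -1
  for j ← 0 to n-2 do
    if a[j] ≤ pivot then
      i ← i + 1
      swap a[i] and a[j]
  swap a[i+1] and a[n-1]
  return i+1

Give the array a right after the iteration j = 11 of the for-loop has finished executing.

pivot=16, i=-1
j=0: 6≤16, i=0, swap(0,0) ⇒ [6,14,12,15,11,17,4,19,13,9,18,2,16]
j=1: 14≤16, i=1, swap(1,1) ⇒ [6,14,12,15,11,17,4,19,13,9,18,2,16]
j=2: 12≤16, i=2, swap(2,2) ⇒ [6,14,12,15,11,17,4,19,13,9,18,2,16]
j=3: 15≤16, i=3, swap(3,3) ⇒ [6,14,12,15,11,17,4,19,13,9,18,2,16]
j=4: 11≤16, i=4, swap(4,4) ⇒ [6,14,12,15,11,17,4,19,13,9,18,2,16]
j=5: 17>16, skip
j=6: 4≤16, i=5, swap(5,6) ⇒ [6,14,12,15,11,4,17,19,13,9,18,2,16]
j=7: 19>16, skip
j=8: 13≤16, i=6, swap(6,8) ⇒ [6,14,12,15,11,4,13,19,17,9,18,2,16]
j=9: 9≤16, i=7, swap(7,9) ⇒ [6,14,12,15,11,4,13,9,17,19,18,2,16]
j=10: 18>16, skip
j=11: 2≤16, i=8, swap(8,11) ⇒ [6,14,12,15,11,4,13,9,2,19,18,17,16]
(after j=11) a = [6,14,12,15,11,4,13,9,2,19,18,17,16]

[6,14,12,15,11,4,13,9,2,19,18,17,16]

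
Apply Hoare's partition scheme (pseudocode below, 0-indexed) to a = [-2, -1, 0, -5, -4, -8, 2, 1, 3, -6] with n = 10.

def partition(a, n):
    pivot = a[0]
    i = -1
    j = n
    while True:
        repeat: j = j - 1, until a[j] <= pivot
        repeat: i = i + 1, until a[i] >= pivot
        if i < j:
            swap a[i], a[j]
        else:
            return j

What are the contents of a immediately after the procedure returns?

pivot=-2
j stops at 9 (-6), i stops at 0 (-2); swap ⇒ [-6, -1, 0, -5, -4, -8, 2, 1, 3, -2]
j stops at 5 (-8), i stops at 1 (-1); swap ⇒ [-6, -8, 0, -5, -4, -1, 2, 1, 3, -2]
j stops at 4 (-4), i stops at 2 (0); swap ⇒ [-6, -8, -4, -5, 0, -1, 2, 1, 3, -2]
j stops at 3, i stops at 4; i≥j ⇒ return 3. a=[-6, -8, -4, -5, 0, -1, 2, 1, 3, -2]

[-6, -8, -4, -5, 0, -1, 2, 1, 3, -2]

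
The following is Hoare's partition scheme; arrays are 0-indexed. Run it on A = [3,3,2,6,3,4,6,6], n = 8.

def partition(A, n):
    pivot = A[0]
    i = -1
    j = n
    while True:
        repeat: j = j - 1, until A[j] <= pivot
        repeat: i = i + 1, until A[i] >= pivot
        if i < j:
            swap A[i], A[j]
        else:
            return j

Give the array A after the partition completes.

[3,2,3,6,3,4,6,6]

pivot = A[0] = 3; i = -1, j = 8
j→4 (A[4]=3≤3), i→0 (A[0]=3≥3); i<j, swap → [3,3,2,6,3,4,6,6]
j→2 (A[2]=2≤3), i→1 (A[1]=3≥3); i<j, swap → [3,2,3,6,3,4,6,6]
j→1, i→2; i≥j, return j=1. A = [3,2,3,6,3,4,6,6]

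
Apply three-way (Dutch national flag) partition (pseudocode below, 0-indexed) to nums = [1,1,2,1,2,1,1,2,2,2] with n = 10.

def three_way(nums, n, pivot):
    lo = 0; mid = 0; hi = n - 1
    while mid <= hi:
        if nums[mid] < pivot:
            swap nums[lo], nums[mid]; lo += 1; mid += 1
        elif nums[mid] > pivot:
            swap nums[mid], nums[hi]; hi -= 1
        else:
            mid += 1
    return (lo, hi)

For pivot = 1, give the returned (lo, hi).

lo=0 mid=0 hi=9
1=1: mid=1
1=1: mid=2
2>1: swap(2,9), hi=8 ⇒ [1,1,2,1,2,1,1,2,2,2]
2>1: swap(2,8), hi=7 ⇒ [1,1,2,1,2,1,1,2,2,2]
2>1: swap(2,7), hi=6 ⇒ [1,1,2,1,2,1,1,2,2,2]
2>1: swap(2,6), hi=5 ⇒ [1,1,1,1,2,1,2,2,2,2]
1=1: mid=3
1=1: mid=4
2>1: swap(4,5), hi=4 ⇒ [1,1,1,1,1,2,2,2,2,2]
1=1: mid=5
done. lo=0 hi=4; nums=[1,1,1,1,1,2,2,2,2,2]

(0, 4)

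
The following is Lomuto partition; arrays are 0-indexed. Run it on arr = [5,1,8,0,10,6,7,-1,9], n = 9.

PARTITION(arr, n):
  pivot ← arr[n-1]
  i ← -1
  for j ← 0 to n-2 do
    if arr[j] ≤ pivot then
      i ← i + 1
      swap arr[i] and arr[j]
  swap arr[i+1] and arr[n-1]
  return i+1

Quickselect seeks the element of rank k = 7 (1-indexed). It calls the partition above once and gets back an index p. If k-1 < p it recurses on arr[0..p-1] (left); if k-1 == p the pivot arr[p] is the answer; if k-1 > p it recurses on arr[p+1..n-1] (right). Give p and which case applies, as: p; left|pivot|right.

pivot=9, i=-1
j=0: 5≤9, i=0, swap(0,0) ⇒ [5,1,8,0,10,6,7,-1,9]
j=1: 1≤9, i=1, swap(1,1) ⇒ [5,1,8,0,10,6,7,-1,9]
j=2: 8≤9, i=2, swap(2,2) ⇒ [5,1,8,0,10,6,7,-1,9]
j=3: 0≤9, i=3, swap(3,3) ⇒ [5,1,8,0,10,6,7,-1,9]
j=4: 10>9, skip
j=5: 6≤9, i=4, swap(4,5) ⇒ [5,1,8,0,6,10,7,-1,9]
j=6: 7≤9, i=5, swap(5,6) ⇒ [5,1,8,0,6,7,10,-1,9]
j=7: -1≤9, i=6, swap(6,7) ⇒ [5,1,8,0,6,7,-1,10,9]
swap(7,8) ⇒ [5,1,8,0,6,7,-1,9,10]; return 7
p = 7; k-1 = 6 < 7 ⇒ left

7; left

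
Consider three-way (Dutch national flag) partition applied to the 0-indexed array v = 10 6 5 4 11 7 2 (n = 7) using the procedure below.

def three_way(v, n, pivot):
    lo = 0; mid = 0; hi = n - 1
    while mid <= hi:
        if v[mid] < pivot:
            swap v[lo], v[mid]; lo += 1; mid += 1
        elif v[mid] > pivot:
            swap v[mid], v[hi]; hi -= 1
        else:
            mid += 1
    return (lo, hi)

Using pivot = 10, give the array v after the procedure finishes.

pivot = 10; lo=0, mid=0, hi=6
v[mid]=10=10: mid=1
v[mid]=6<10: swap v[0],v[1]; lo=1,mid=2 → 6 10 5 4 11 7 2
v[mid]=5<10: swap v[1],v[2]; lo=2,mid=3 → 6 5 10 4 11 7 2
v[mid]=4<10: swap v[2],v[3]; lo=3,mid=4 → 6 5 4 10 11 7 2
v[mid]=11>10: swap v[4],v[6]; hi=5 → 6 5 4 10 2 7 11
v[mid]=2<10: swap v[3],v[4]; lo=4,mid=5 → 6 5 4 2 10 7 11
v[mid]=7<10: swap v[4],v[5]; lo=5,mid=6 → 6 5 4 2 7 10 11
end: lo=5, hi=5; v = 6 5 4 2 7 10 11

6 5 4 2 7 10 11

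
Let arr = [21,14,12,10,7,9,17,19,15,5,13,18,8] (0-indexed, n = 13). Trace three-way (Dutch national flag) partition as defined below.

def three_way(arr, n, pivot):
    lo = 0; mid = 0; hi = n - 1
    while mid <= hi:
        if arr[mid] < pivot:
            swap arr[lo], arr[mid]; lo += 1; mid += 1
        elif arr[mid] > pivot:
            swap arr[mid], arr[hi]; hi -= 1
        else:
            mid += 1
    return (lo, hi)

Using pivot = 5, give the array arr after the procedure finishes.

lo=0 mid=0 hi=12
21>5: swap(0,12), hi=11 ⇒ [8,14,12,10,7,9,17,19,15,5,13,18,21]
8>5: swap(0,11), hi=10 ⇒ [18,14,12,10,7,9,17,19,15,5,13,8,21]
18>5: swap(0,10), hi=9 ⇒ [13,14,12,10,7,9,17,19,15,5,18,8,21]
13>5: swap(0,9), hi=8 ⇒ [5,14,12,10,7,9,17,19,15,13,18,8,21]
5=5: mid=1
14>5: swap(1,8), hi=7 ⇒ [5,15,12,10,7,9,17,19,14,13,18,8,21]
15>5: swap(1,7), hi=6 ⇒ [5,19,12,10,7,9,17,15,14,13,18,8,21]
19>5: swap(1,6), hi=5 ⇒ [5,17,12,10,7,9,19,15,14,13,18,8,21]
17>5: swap(1,5), hi=4 ⇒ [5,9,12,10,7,17,19,15,14,13,18,8,21]
9>5: swap(1,4), hi=3 ⇒ [5,7,12,10,9,17,19,15,14,13,18,8,21]
7>5: swap(1,3), hi=2 ⇒ [5,10,12,7,9,17,19,15,14,13,18,8,21]
10>5: swap(1,2), hi=1 ⇒ [5,12,10,7,9,17,19,15,14,13,18,8,21]
12>5: swap(1,1), hi=0 ⇒ [5,12,10,7,9,17,19,15,14,13,18,8,21]
done. lo=0 hi=0; arr=[5,12,10,7,9,17,19,15,14,13,18,8,21]

[5,12,10,7,9,17,19,15,14,13,18,8,21]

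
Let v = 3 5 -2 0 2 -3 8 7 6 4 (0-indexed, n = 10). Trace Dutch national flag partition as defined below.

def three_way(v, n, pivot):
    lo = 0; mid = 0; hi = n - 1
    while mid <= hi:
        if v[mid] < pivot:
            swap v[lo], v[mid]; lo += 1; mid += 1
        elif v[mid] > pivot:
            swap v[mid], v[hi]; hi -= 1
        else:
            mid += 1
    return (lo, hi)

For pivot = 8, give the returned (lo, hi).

lo=0 mid=0 hi=9
3<8: swap(0,0), lo=1 mid=1 ⇒ 3 5 -2 0 2 -3 8 7 6 4
5<8: swap(1,1), lo=2 mid=2 ⇒ 3 5 -2 0 2 -3 8 7 6 4
-2<8: swap(2,2), lo=3 mid=3 ⇒ 3 5 -2 0 2 -3 8 7 6 4
0<8: swap(3,3), lo=4 mid=4 ⇒ 3 5 -2 0 2 -3 8 7 6 4
2<8: swap(4,4), lo=5 mid=5 ⇒ 3 5 -2 0 2 -3 8 7 6 4
-3<8: swap(5,5), lo=6 mid=6 ⇒ 3 5 -2 0 2 -3 8 7 6 4
8=8: mid=7
7<8: swap(6,7), lo=7 mid=8 ⇒ 3 5 -2 0 2 -3 7 8 6 4
6<8: swap(7,8), lo=8 mid=9 ⇒ 3 5 -2 0 2 -3 7 6 8 4
4<8: swap(8,9), lo=9 mid=10 ⇒ 3 5 -2 0 2 -3 7 6 4 8
done. lo=9 hi=9; v=3 5 -2 0 2 -3 7 6 4 8

(9, 9)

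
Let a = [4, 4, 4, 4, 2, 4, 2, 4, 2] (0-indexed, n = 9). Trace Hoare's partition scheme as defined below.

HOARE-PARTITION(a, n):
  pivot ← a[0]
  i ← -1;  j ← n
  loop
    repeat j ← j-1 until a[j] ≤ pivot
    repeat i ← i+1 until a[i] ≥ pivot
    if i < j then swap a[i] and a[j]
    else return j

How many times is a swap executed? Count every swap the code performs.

4

pivot=4
j stops at 8 (2), i stops at 0 (4); swap ⇒ [2, 4, 4, 4, 2, 4, 2, 4, 4]
j stops at 7 (4), i stops at 1 (4); swap ⇒ [2, 4, 4, 4, 2, 4, 2, 4, 4]
j stops at 6 (2), i stops at 2 (4); swap ⇒ [2, 4, 2, 4, 2, 4, 4, 4, 4]
j stops at 5 (4), i stops at 3 (4); swap ⇒ [2, 4, 2, 4, 2, 4, 4, 4, 4]
j stops at 4, i stops at 5; i≥j ⇒ return 4. a=[2, 4, 2, 4, 2, 4, 4, 4, 4]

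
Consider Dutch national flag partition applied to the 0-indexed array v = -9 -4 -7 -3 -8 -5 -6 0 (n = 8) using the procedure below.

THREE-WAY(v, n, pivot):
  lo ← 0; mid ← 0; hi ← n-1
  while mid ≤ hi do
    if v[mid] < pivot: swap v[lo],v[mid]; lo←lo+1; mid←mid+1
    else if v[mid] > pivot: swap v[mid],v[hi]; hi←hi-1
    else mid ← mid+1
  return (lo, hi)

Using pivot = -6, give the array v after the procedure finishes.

lo=0 mid=0 hi=7
-9<-6: swap(0,0), lo=1 mid=1 ⇒ -9 -4 -7 -3 -8 -5 -6 0
-4>-6: swap(1,7), hi=6 ⇒ -9 0 -7 -3 -8 -5 -6 -4
0>-6: swap(1,6), hi=5 ⇒ -9 -6 -7 -3 -8 -5 0 -4
-6=-6: mid=2
-7<-6: swap(1,2), lo=2 mid=3 ⇒ -9 -7 -6 -3 -8 -5 0 -4
-3>-6: swap(3,5), hi=4 ⇒ -9 -7 -6 -5 -8 -3 0 -4
-5>-6: swap(3,4), hi=3 ⇒ -9 -7 -6 -8 -5 -3 0 -4
-8<-6: swap(2,3), lo=3 mid=4 ⇒ -9 -7 -8 -6 -5 -3 0 -4
done. lo=3 hi=3; v=-9 -7 -8 -6 -5 -3 0 -4

-9 -7 -8 -6 -5 -3 0 -4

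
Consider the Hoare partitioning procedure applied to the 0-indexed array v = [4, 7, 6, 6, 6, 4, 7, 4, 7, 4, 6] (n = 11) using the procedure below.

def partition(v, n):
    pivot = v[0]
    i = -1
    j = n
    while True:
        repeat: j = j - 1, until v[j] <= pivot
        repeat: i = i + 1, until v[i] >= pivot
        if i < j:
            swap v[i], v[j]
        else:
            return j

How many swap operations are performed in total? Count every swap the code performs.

pivot=4
j stops at 9 (4), i stops at 0 (4); swap ⇒ [4, 7, 6, 6, 6, 4, 7, 4, 7, 4, 6]
j stops at 7 (4), i stops at 1 (7); swap ⇒ [4, 4, 6, 6, 6, 4, 7, 7, 7, 4, 6]
j stops at 5 (4), i stops at 2 (6); swap ⇒ [4, 4, 4, 6, 6, 6, 7, 7, 7, 4, 6]
j stops at 2, i stops at 3; i≥j ⇒ return 2. v=[4, 4, 4, 6, 6, 6, 7, 7, 7, 4, 6]

3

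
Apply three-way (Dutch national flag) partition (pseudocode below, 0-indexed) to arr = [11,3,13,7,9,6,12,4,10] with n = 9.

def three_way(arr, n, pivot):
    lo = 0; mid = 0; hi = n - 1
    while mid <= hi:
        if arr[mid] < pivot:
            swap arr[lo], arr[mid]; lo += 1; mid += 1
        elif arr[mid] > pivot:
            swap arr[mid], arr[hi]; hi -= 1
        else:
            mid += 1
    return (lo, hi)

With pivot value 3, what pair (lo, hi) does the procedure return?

(0, 0)

pivot = 3; lo=0, mid=0, hi=8
arr[mid]=11>3: swap arr[0],arr[8]; hi=7 → [10,3,13,7,9,6,12,4,11]
arr[mid]=10>3: swap arr[0],arr[7]; hi=6 → [4,3,13,7,9,6,12,10,11]
arr[mid]=4>3: swap arr[0],arr[6]; hi=5 → [12,3,13,7,9,6,4,10,11]
arr[mid]=12>3: swap arr[0],arr[5]; hi=4 → [6,3,13,7,9,12,4,10,11]
arr[mid]=6>3: swap arr[0],arr[4]; hi=3 → [9,3,13,7,6,12,4,10,11]
arr[mid]=9>3: swap arr[0],arr[3]; hi=2 → [7,3,13,9,6,12,4,10,11]
arr[mid]=7>3: swap arr[0],arr[2]; hi=1 → [13,3,7,9,6,12,4,10,11]
arr[mid]=13>3: swap arr[0],arr[1]; hi=0 → [3,13,7,9,6,12,4,10,11]
arr[mid]=3=3: mid=1
end: lo=0, hi=0; arr = [3,13,7,9,6,12,4,10,11]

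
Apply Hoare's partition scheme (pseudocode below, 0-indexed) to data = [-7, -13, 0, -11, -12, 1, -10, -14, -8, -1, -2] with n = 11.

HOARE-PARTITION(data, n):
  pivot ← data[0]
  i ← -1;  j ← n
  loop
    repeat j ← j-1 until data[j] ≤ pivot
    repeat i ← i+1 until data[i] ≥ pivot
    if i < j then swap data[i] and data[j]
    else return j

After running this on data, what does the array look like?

pivot=-7
j stops at 8 (-8), i stops at 0 (-7); swap ⇒ [-8, -13, 0, -11, -12, 1, -10, -14, -7, -1, -2]
j stops at 7 (-14), i stops at 2 (0); swap ⇒ [-8, -13, -14, -11, -12, 1, -10, 0, -7, -1, -2]
j stops at 6 (-10), i stops at 5 (1); swap ⇒ [-8, -13, -14, -11, -12, -10, 1, 0, -7, -1, -2]
j stops at 5, i stops at 6; i≥j ⇒ return 5. data=[-8, -13, -14, -11, -12, -10, 1, 0, -7, -1, -2]

[-8, -13, -14, -11, -12, -10, 1, 0, -7, -1, -2]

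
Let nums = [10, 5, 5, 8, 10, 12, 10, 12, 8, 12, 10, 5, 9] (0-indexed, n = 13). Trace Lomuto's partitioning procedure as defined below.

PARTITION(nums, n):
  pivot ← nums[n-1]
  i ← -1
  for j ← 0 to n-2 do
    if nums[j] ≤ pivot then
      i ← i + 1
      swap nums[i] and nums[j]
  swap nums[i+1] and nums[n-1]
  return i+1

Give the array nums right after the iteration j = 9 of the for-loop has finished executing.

pivot = nums[12] = 9; i = -1
j=0: nums[0]=10 > 9 → no swap
j=1: nums[1]=5 ≤ 9 → i=0, swap nums[0],nums[1] → [5, 10, 5, 8, 10, 12, 10, 12, 8, 12, 10, 5, 9]
j=2: nums[2]=5 ≤ 9 → i=1, swap nums[1],nums[2] → [5, 5, 10, 8, 10, 12, 10, 12, 8, 12, 10, 5, 9]
j=3: nums[3]=8 ≤ 9 → i=2, swap nums[2],nums[3] → [5, 5, 8, 10, 10, 12, 10, 12, 8, 12, 10, 5, 9]
j=4: nums[4]=10 > 9 → no swap
j=5: nums[5]=12 > 9 → no swap
j=6: nums[6]=10 > 9 → no swap
j=7: nums[7]=12 > 9 → no swap
j=8: nums[8]=8 ≤ 9 → i=3, swap nums[3],nums[8] → [5, 5, 8, 8, 10, 12, 10, 12, 10, 12, 10, 5, 9]
j=9: nums[9]=12 > 9 → no swap
(after j=9) nums = [5, 5, 8, 8, 10, 12, 10, 12, 10, 12, 10, 5, 9]

[5, 5, 8, 8, 10, 12, 10, 12, 10, 12, 10, 5, 9]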